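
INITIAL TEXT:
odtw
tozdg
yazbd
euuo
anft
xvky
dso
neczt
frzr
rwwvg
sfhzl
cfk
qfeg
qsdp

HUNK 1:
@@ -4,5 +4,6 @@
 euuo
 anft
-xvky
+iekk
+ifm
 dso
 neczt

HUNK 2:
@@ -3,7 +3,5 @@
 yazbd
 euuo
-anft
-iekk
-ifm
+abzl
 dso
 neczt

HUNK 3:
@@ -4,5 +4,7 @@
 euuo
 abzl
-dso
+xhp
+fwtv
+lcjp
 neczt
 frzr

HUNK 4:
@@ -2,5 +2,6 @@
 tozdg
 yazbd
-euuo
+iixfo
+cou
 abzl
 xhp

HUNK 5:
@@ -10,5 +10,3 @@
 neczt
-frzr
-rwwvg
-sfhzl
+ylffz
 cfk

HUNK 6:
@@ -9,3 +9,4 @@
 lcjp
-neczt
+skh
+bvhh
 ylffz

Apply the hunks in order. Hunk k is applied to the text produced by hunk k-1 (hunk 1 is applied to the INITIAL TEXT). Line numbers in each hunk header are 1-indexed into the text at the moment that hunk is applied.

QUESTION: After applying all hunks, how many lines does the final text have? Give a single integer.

Hunk 1: at line 4 remove [xvky] add [iekk,ifm] -> 15 lines: odtw tozdg yazbd euuo anft iekk ifm dso neczt frzr rwwvg sfhzl cfk qfeg qsdp
Hunk 2: at line 3 remove [anft,iekk,ifm] add [abzl] -> 13 lines: odtw tozdg yazbd euuo abzl dso neczt frzr rwwvg sfhzl cfk qfeg qsdp
Hunk 3: at line 4 remove [dso] add [xhp,fwtv,lcjp] -> 15 lines: odtw tozdg yazbd euuo abzl xhp fwtv lcjp neczt frzr rwwvg sfhzl cfk qfeg qsdp
Hunk 4: at line 2 remove [euuo] add [iixfo,cou] -> 16 lines: odtw tozdg yazbd iixfo cou abzl xhp fwtv lcjp neczt frzr rwwvg sfhzl cfk qfeg qsdp
Hunk 5: at line 10 remove [frzr,rwwvg,sfhzl] add [ylffz] -> 14 lines: odtw tozdg yazbd iixfo cou abzl xhp fwtv lcjp neczt ylffz cfk qfeg qsdp
Hunk 6: at line 9 remove [neczt] add [skh,bvhh] -> 15 lines: odtw tozdg yazbd iixfo cou abzl xhp fwtv lcjp skh bvhh ylffz cfk qfeg qsdp
Final line count: 15

Answer: 15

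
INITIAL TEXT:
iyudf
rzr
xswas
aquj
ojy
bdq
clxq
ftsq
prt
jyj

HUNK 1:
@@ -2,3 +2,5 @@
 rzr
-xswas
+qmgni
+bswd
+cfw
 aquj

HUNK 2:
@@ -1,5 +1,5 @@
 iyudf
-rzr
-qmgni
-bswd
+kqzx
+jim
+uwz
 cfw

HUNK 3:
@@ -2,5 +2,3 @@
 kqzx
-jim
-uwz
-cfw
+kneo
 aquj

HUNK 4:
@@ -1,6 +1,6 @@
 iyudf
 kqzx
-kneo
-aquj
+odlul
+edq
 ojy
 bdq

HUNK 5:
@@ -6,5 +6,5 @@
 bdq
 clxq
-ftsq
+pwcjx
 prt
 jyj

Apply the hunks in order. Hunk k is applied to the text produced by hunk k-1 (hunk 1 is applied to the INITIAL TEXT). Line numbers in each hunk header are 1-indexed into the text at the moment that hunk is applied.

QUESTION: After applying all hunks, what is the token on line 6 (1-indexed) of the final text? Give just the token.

Answer: bdq

Derivation:
Hunk 1: at line 2 remove [xswas] add [qmgni,bswd,cfw] -> 12 lines: iyudf rzr qmgni bswd cfw aquj ojy bdq clxq ftsq prt jyj
Hunk 2: at line 1 remove [rzr,qmgni,bswd] add [kqzx,jim,uwz] -> 12 lines: iyudf kqzx jim uwz cfw aquj ojy bdq clxq ftsq prt jyj
Hunk 3: at line 2 remove [jim,uwz,cfw] add [kneo] -> 10 lines: iyudf kqzx kneo aquj ojy bdq clxq ftsq prt jyj
Hunk 4: at line 1 remove [kneo,aquj] add [odlul,edq] -> 10 lines: iyudf kqzx odlul edq ojy bdq clxq ftsq prt jyj
Hunk 5: at line 6 remove [ftsq] add [pwcjx] -> 10 lines: iyudf kqzx odlul edq ojy bdq clxq pwcjx prt jyj
Final line 6: bdq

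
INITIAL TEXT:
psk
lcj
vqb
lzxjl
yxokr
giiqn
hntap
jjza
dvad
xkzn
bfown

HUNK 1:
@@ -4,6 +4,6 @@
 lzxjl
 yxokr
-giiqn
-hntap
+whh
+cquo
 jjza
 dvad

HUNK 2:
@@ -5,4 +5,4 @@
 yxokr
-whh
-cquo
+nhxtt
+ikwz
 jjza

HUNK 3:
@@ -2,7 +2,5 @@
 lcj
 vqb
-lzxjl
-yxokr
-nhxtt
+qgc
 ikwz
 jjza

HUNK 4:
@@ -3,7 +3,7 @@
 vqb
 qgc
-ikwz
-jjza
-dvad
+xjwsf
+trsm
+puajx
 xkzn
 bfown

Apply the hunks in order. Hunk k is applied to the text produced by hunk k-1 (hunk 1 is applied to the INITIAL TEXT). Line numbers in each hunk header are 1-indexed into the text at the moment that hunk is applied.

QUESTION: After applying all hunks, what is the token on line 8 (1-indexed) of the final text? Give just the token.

Answer: xkzn

Derivation:
Hunk 1: at line 4 remove [giiqn,hntap] add [whh,cquo] -> 11 lines: psk lcj vqb lzxjl yxokr whh cquo jjza dvad xkzn bfown
Hunk 2: at line 5 remove [whh,cquo] add [nhxtt,ikwz] -> 11 lines: psk lcj vqb lzxjl yxokr nhxtt ikwz jjza dvad xkzn bfown
Hunk 3: at line 2 remove [lzxjl,yxokr,nhxtt] add [qgc] -> 9 lines: psk lcj vqb qgc ikwz jjza dvad xkzn bfown
Hunk 4: at line 3 remove [ikwz,jjza,dvad] add [xjwsf,trsm,puajx] -> 9 lines: psk lcj vqb qgc xjwsf trsm puajx xkzn bfown
Final line 8: xkzn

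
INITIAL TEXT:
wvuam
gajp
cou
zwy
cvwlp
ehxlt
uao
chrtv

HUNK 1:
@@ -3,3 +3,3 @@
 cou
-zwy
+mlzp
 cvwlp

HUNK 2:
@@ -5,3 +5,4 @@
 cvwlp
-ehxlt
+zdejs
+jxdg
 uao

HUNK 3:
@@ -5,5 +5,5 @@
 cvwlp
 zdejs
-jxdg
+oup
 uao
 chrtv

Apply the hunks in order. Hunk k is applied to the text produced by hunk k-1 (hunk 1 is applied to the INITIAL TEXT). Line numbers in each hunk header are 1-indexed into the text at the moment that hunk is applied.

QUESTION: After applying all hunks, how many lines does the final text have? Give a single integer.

Answer: 9

Derivation:
Hunk 1: at line 3 remove [zwy] add [mlzp] -> 8 lines: wvuam gajp cou mlzp cvwlp ehxlt uao chrtv
Hunk 2: at line 5 remove [ehxlt] add [zdejs,jxdg] -> 9 lines: wvuam gajp cou mlzp cvwlp zdejs jxdg uao chrtv
Hunk 3: at line 5 remove [jxdg] add [oup] -> 9 lines: wvuam gajp cou mlzp cvwlp zdejs oup uao chrtv
Final line count: 9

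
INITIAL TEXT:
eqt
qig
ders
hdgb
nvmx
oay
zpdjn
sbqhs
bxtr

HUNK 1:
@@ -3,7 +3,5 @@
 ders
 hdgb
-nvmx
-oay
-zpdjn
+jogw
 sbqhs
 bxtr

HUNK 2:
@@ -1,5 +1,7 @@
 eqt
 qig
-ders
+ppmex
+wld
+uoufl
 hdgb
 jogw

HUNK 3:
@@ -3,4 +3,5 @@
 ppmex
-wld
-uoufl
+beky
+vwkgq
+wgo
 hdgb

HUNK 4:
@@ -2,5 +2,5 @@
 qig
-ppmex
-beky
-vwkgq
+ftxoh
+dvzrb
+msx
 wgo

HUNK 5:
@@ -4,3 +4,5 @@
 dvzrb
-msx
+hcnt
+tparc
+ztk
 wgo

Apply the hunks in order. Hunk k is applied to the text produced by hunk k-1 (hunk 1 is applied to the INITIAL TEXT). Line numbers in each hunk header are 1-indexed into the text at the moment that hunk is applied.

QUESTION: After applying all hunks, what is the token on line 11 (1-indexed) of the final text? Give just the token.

Answer: sbqhs

Derivation:
Hunk 1: at line 3 remove [nvmx,oay,zpdjn] add [jogw] -> 7 lines: eqt qig ders hdgb jogw sbqhs bxtr
Hunk 2: at line 1 remove [ders] add [ppmex,wld,uoufl] -> 9 lines: eqt qig ppmex wld uoufl hdgb jogw sbqhs bxtr
Hunk 3: at line 3 remove [wld,uoufl] add [beky,vwkgq,wgo] -> 10 lines: eqt qig ppmex beky vwkgq wgo hdgb jogw sbqhs bxtr
Hunk 4: at line 2 remove [ppmex,beky,vwkgq] add [ftxoh,dvzrb,msx] -> 10 lines: eqt qig ftxoh dvzrb msx wgo hdgb jogw sbqhs bxtr
Hunk 5: at line 4 remove [msx] add [hcnt,tparc,ztk] -> 12 lines: eqt qig ftxoh dvzrb hcnt tparc ztk wgo hdgb jogw sbqhs bxtr
Final line 11: sbqhs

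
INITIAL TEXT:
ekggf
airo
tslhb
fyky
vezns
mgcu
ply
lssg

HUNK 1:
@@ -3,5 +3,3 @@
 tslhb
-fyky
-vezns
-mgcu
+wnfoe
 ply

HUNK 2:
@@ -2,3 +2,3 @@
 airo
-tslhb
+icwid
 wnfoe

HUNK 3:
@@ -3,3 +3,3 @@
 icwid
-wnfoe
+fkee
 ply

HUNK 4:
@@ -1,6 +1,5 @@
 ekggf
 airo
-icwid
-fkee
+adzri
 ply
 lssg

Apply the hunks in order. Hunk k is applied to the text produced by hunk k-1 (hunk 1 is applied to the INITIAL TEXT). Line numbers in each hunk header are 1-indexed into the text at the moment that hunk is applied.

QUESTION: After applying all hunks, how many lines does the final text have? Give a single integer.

Hunk 1: at line 3 remove [fyky,vezns,mgcu] add [wnfoe] -> 6 lines: ekggf airo tslhb wnfoe ply lssg
Hunk 2: at line 2 remove [tslhb] add [icwid] -> 6 lines: ekggf airo icwid wnfoe ply lssg
Hunk 3: at line 3 remove [wnfoe] add [fkee] -> 6 lines: ekggf airo icwid fkee ply lssg
Hunk 4: at line 1 remove [icwid,fkee] add [adzri] -> 5 lines: ekggf airo adzri ply lssg
Final line count: 5

Answer: 5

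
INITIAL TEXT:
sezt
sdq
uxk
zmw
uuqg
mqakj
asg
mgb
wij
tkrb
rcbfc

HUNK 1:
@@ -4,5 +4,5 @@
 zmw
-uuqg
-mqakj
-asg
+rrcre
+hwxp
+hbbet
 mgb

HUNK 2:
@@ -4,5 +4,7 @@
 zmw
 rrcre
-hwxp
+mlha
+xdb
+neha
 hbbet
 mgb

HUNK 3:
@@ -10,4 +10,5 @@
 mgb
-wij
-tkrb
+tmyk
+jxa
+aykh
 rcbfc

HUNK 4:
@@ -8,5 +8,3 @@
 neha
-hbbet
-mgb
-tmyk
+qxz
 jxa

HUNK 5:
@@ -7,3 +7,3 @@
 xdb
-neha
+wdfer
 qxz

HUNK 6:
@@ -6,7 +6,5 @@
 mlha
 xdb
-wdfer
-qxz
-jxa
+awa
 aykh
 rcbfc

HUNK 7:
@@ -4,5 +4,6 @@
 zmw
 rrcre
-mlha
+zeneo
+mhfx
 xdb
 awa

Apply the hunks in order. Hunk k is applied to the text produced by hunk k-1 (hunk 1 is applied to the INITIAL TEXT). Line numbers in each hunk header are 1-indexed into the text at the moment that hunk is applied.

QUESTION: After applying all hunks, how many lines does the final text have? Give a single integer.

Hunk 1: at line 4 remove [uuqg,mqakj,asg] add [rrcre,hwxp,hbbet] -> 11 lines: sezt sdq uxk zmw rrcre hwxp hbbet mgb wij tkrb rcbfc
Hunk 2: at line 4 remove [hwxp] add [mlha,xdb,neha] -> 13 lines: sezt sdq uxk zmw rrcre mlha xdb neha hbbet mgb wij tkrb rcbfc
Hunk 3: at line 10 remove [wij,tkrb] add [tmyk,jxa,aykh] -> 14 lines: sezt sdq uxk zmw rrcre mlha xdb neha hbbet mgb tmyk jxa aykh rcbfc
Hunk 4: at line 8 remove [hbbet,mgb,tmyk] add [qxz] -> 12 lines: sezt sdq uxk zmw rrcre mlha xdb neha qxz jxa aykh rcbfc
Hunk 5: at line 7 remove [neha] add [wdfer] -> 12 lines: sezt sdq uxk zmw rrcre mlha xdb wdfer qxz jxa aykh rcbfc
Hunk 6: at line 6 remove [wdfer,qxz,jxa] add [awa] -> 10 lines: sezt sdq uxk zmw rrcre mlha xdb awa aykh rcbfc
Hunk 7: at line 4 remove [mlha] add [zeneo,mhfx] -> 11 lines: sezt sdq uxk zmw rrcre zeneo mhfx xdb awa aykh rcbfc
Final line count: 11

Answer: 11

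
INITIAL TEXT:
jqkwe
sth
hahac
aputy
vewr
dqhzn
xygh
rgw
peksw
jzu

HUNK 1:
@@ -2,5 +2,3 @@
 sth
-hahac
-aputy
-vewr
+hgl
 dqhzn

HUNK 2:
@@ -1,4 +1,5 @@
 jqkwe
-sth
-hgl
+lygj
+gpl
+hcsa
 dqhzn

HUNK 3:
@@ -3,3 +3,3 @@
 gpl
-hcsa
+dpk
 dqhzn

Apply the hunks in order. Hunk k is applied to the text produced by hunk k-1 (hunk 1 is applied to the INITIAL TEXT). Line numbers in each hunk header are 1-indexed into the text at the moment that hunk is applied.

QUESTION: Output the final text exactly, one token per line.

Hunk 1: at line 2 remove [hahac,aputy,vewr] add [hgl] -> 8 lines: jqkwe sth hgl dqhzn xygh rgw peksw jzu
Hunk 2: at line 1 remove [sth,hgl] add [lygj,gpl,hcsa] -> 9 lines: jqkwe lygj gpl hcsa dqhzn xygh rgw peksw jzu
Hunk 3: at line 3 remove [hcsa] add [dpk] -> 9 lines: jqkwe lygj gpl dpk dqhzn xygh rgw peksw jzu

Answer: jqkwe
lygj
gpl
dpk
dqhzn
xygh
rgw
peksw
jzu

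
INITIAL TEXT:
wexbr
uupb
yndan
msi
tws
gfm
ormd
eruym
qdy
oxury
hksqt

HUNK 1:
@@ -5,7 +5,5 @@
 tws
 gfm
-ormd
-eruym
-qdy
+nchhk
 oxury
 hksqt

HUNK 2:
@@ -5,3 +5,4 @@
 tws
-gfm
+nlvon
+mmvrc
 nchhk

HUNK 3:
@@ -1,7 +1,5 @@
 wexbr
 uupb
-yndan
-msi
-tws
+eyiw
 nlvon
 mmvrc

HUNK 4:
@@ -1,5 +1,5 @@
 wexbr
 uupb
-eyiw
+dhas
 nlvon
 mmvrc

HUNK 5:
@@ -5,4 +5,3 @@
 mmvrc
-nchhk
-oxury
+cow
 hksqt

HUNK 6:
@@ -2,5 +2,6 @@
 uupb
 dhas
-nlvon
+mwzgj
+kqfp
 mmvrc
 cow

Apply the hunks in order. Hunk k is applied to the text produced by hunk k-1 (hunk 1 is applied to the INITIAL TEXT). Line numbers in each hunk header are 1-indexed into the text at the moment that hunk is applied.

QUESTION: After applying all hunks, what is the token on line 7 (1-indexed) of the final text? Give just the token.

Hunk 1: at line 5 remove [ormd,eruym,qdy] add [nchhk] -> 9 lines: wexbr uupb yndan msi tws gfm nchhk oxury hksqt
Hunk 2: at line 5 remove [gfm] add [nlvon,mmvrc] -> 10 lines: wexbr uupb yndan msi tws nlvon mmvrc nchhk oxury hksqt
Hunk 3: at line 1 remove [yndan,msi,tws] add [eyiw] -> 8 lines: wexbr uupb eyiw nlvon mmvrc nchhk oxury hksqt
Hunk 4: at line 1 remove [eyiw] add [dhas] -> 8 lines: wexbr uupb dhas nlvon mmvrc nchhk oxury hksqt
Hunk 5: at line 5 remove [nchhk,oxury] add [cow] -> 7 lines: wexbr uupb dhas nlvon mmvrc cow hksqt
Hunk 6: at line 2 remove [nlvon] add [mwzgj,kqfp] -> 8 lines: wexbr uupb dhas mwzgj kqfp mmvrc cow hksqt
Final line 7: cow

Answer: cow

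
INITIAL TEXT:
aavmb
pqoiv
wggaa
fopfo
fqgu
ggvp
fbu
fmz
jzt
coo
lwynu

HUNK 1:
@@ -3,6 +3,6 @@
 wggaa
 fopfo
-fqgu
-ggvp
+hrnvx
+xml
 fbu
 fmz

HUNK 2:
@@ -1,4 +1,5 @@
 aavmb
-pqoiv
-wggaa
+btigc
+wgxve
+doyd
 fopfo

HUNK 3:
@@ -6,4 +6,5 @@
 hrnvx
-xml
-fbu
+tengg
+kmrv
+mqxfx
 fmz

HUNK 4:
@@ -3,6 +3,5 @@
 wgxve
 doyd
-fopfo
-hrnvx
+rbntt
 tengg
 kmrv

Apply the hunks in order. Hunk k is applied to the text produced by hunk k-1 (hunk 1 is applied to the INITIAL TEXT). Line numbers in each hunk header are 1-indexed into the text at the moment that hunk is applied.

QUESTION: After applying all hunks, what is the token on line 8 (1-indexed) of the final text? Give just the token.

Hunk 1: at line 3 remove [fqgu,ggvp] add [hrnvx,xml] -> 11 lines: aavmb pqoiv wggaa fopfo hrnvx xml fbu fmz jzt coo lwynu
Hunk 2: at line 1 remove [pqoiv,wggaa] add [btigc,wgxve,doyd] -> 12 lines: aavmb btigc wgxve doyd fopfo hrnvx xml fbu fmz jzt coo lwynu
Hunk 3: at line 6 remove [xml,fbu] add [tengg,kmrv,mqxfx] -> 13 lines: aavmb btigc wgxve doyd fopfo hrnvx tengg kmrv mqxfx fmz jzt coo lwynu
Hunk 4: at line 3 remove [fopfo,hrnvx] add [rbntt] -> 12 lines: aavmb btigc wgxve doyd rbntt tengg kmrv mqxfx fmz jzt coo lwynu
Final line 8: mqxfx

Answer: mqxfx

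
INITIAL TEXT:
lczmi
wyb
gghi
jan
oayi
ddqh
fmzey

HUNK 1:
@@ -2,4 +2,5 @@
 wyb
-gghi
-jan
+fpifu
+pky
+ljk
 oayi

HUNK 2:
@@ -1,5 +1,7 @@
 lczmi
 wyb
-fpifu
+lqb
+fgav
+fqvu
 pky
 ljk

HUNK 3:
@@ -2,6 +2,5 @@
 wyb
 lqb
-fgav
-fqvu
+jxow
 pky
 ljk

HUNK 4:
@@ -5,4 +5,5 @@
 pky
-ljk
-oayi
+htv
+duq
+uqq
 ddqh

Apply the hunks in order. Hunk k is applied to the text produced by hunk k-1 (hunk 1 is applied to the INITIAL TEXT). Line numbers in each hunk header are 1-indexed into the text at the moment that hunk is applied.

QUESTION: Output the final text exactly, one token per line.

Answer: lczmi
wyb
lqb
jxow
pky
htv
duq
uqq
ddqh
fmzey

Derivation:
Hunk 1: at line 2 remove [gghi,jan] add [fpifu,pky,ljk] -> 8 lines: lczmi wyb fpifu pky ljk oayi ddqh fmzey
Hunk 2: at line 1 remove [fpifu] add [lqb,fgav,fqvu] -> 10 lines: lczmi wyb lqb fgav fqvu pky ljk oayi ddqh fmzey
Hunk 3: at line 2 remove [fgav,fqvu] add [jxow] -> 9 lines: lczmi wyb lqb jxow pky ljk oayi ddqh fmzey
Hunk 4: at line 5 remove [ljk,oayi] add [htv,duq,uqq] -> 10 lines: lczmi wyb lqb jxow pky htv duq uqq ddqh fmzey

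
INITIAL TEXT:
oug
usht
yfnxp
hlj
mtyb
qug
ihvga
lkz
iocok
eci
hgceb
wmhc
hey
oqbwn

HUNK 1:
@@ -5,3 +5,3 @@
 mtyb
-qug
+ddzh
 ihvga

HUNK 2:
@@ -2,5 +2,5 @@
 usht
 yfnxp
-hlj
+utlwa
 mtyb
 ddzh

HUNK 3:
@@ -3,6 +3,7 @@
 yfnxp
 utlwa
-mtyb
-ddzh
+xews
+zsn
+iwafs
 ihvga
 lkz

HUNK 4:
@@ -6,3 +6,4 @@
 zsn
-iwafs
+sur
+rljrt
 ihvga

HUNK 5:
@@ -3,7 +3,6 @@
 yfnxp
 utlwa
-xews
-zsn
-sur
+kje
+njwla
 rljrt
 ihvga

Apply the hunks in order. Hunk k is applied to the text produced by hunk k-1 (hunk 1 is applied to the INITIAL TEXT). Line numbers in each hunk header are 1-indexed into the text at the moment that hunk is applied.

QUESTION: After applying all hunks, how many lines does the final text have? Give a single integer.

Hunk 1: at line 5 remove [qug] add [ddzh] -> 14 lines: oug usht yfnxp hlj mtyb ddzh ihvga lkz iocok eci hgceb wmhc hey oqbwn
Hunk 2: at line 2 remove [hlj] add [utlwa] -> 14 lines: oug usht yfnxp utlwa mtyb ddzh ihvga lkz iocok eci hgceb wmhc hey oqbwn
Hunk 3: at line 3 remove [mtyb,ddzh] add [xews,zsn,iwafs] -> 15 lines: oug usht yfnxp utlwa xews zsn iwafs ihvga lkz iocok eci hgceb wmhc hey oqbwn
Hunk 4: at line 6 remove [iwafs] add [sur,rljrt] -> 16 lines: oug usht yfnxp utlwa xews zsn sur rljrt ihvga lkz iocok eci hgceb wmhc hey oqbwn
Hunk 5: at line 3 remove [xews,zsn,sur] add [kje,njwla] -> 15 lines: oug usht yfnxp utlwa kje njwla rljrt ihvga lkz iocok eci hgceb wmhc hey oqbwn
Final line count: 15

Answer: 15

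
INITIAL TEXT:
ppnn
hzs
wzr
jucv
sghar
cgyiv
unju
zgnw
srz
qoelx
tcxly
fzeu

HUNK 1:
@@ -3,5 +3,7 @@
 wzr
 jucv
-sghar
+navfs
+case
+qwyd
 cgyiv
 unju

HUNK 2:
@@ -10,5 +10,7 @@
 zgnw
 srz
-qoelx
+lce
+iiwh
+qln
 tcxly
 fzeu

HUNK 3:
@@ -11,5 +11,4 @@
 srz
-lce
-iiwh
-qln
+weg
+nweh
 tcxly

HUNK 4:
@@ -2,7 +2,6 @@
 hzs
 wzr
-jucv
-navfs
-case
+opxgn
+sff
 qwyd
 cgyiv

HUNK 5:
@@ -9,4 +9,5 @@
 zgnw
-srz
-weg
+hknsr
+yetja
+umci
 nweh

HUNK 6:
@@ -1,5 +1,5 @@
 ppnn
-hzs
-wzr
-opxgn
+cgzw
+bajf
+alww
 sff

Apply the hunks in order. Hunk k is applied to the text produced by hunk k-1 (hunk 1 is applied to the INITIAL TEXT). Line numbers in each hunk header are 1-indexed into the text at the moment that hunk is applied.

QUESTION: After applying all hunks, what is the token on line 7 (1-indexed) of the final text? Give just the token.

Hunk 1: at line 3 remove [sghar] add [navfs,case,qwyd] -> 14 lines: ppnn hzs wzr jucv navfs case qwyd cgyiv unju zgnw srz qoelx tcxly fzeu
Hunk 2: at line 10 remove [qoelx] add [lce,iiwh,qln] -> 16 lines: ppnn hzs wzr jucv navfs case qwyd cgyiv unju zgnw srz lce iiwh qln tcxly fzeu
Hunk 3: at line 11 remove [lce,iiwh,qln] add [weg,nweh] -> 15 lines: ppnn hzs wzr jucv navfs case qwyd cgyiv unju zgnw srz weg nweh tcxly fzeu
Hunk 4: at line 2 remove [jucv,navfs,case] add [opxgn,sff] -> 14 lines: ppnn hzs wzr opxgn sff qwyd cgyiv unju zgnw srz weg nweh tcxly fzeu
Hunk 5: at line 9 remove [srz,weg] add [hknsr,yetja,umci] -> 15 lines: ppnn hzs wzr opxgn sff qwyd cgyiv unju zgnw hknsr yetja umci nweh tcxly fzeu
Hunk 6: at line 1 remove [hzs,wzr,opxgn] add [cgzw,bajf,alww] -> 15 lines: ppnn cgzw bajf alww sff qwyd cgyiv unju zgnw hknsr yetja umci nweh tcxly fzeu
Final line 7: cgyiv

Answer: cgyiv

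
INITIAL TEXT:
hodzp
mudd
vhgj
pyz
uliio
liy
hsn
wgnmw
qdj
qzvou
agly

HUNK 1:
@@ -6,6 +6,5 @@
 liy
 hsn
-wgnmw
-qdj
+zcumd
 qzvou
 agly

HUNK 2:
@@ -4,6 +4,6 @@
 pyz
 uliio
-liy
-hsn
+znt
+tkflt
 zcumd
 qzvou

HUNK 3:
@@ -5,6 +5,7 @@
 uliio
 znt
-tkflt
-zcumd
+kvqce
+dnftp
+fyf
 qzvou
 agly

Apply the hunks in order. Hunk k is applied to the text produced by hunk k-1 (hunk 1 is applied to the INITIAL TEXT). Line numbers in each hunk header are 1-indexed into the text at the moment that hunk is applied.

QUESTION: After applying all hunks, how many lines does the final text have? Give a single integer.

Hunk 1: at line 6 remove [wgnmw,qdj] add [zcumd] -> 10 lines: hodzp mudd vhgj pyz uliio liy hsn zcumd qzvou agly
Hunk 2: at line 4 remove [liy,hsn] add [znt,tkflt] -> 10 lines: hodzp mudd vhgj pyz uliio znt tkflt zcumd qzvou agly
Hunk 3: at line 5 remove [tkflt,zcumd] add [kvqce,dnftp,fyf] -> 11 lines: hodzp mudd vhgj pyz uliio znt kvqce dnftp fyf qzvou agly
Final line count: 11

Answer: 11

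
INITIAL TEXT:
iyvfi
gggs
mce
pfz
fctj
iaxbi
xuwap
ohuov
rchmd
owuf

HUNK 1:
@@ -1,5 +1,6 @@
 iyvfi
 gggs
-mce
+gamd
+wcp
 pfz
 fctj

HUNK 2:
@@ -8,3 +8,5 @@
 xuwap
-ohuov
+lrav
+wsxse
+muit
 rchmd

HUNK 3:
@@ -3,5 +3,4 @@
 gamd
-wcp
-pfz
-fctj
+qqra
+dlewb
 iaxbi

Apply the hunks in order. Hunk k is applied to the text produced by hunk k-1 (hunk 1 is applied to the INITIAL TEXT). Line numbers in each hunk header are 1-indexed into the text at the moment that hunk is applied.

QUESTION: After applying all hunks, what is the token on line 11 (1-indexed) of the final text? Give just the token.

Hunk 1: at line 1 remove [mce] add [gamd,wcp] -> 11 lines: iyvfi gggs gamd wcp pfz fctj iaxbi xuwap ohuov rchmd owuf
Hunk 2: at line 8 remove [ohuov] add [lrav,wsxse,muit] -> 13 lines: iyvfi gggs gamd wcp pfz fctj iaxbi xuwap lrav wsxse muit rchmd owuf
Hunk 3: at line 3 remove [wcp,pfz,fctj] add [qqra,dlewb] -> 12 lines: iyvfi gggs gamd qqra dlewb iaxbi xuwap lrav wsxse muit rchmd owuf
Final line 11: rchmd

Answer: rchmd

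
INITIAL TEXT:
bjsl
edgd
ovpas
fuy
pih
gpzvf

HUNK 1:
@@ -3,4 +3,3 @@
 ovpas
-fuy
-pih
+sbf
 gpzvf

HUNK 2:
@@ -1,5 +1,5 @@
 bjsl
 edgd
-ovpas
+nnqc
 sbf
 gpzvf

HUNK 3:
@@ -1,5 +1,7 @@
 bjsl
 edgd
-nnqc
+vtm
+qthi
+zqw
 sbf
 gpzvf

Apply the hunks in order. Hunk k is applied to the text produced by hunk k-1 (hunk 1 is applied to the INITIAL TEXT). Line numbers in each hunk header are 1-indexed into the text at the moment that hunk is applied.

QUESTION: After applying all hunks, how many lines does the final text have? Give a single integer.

Answer: 7

Derivation:
Hunk 1: at line 3 remove [fuy,pih] add [sbf] -> 5 lines: bjsl edgd ovpas sbf gpzvf
Hunk 2: at line 1 remove [ovpas] add [nnqc] -> 5 lines: bjsl edgd nnqc sbf gpzvf
Hunk 3: at line 1 remove [nnqc] add [vtm,qthi,zqw] -> 7 lines: bjsl edgd vtm qthi zqw sbf gpzvf
Final line count: 7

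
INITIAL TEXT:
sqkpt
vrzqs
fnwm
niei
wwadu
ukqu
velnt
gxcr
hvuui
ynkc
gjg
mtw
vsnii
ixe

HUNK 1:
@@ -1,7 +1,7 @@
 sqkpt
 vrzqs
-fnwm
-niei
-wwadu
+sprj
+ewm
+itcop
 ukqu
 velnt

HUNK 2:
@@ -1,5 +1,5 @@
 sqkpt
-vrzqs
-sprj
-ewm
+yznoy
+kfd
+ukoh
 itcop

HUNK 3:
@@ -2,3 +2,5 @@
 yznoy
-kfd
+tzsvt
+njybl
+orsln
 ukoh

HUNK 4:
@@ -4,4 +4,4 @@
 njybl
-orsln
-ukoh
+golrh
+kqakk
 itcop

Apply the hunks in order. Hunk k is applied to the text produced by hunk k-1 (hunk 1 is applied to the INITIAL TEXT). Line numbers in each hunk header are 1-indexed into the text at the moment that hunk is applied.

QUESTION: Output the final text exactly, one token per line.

Answer: sqkpt
yznoy
tzsvt
njybl
golrh
kqakk
itcop
ukqu
velnt
gxcr
hvuui
ynkc
gjg
mtw
vsnii
ixe

Derivation:
Hunk 1: at line 1 remove [fnwm,niei,wwadu] add [sprj,ewm,itcop] -> 14 lines: sqkpt vrzqs sprj ewm itcop ukqu velnt gxcr hvuui ynkc gjg mtw vsnii ixe
Hunk 2: at line 1 remove [vrzqs,sprj,ewm] add [yznoy,kfd,ukoh] -> 14 lines: sqkpt yznoy kfd ukoh itcop ukqu velnt gxcr hvuui ynkc gjg mtw vsnii ixe
Hunk 3: at line 2 remove [kfd] add [tzsvt,njybl,orsln] -> 16 lines: sqkpt yznoy tzsvt njybl orsln ukoh itcop ukqu velnt gxcr hvuui ynkc gjg mtw vsnii ixe
Hunk 4: at line 4 remove [orsln,ukoh] add [golrh,kqakk] -> 16 lines: sqkpt yznoy tzsvt njybl golrh kqakk itcop ukqu velnt gxcr hvuui ynkc gjg mtw vsnii ixe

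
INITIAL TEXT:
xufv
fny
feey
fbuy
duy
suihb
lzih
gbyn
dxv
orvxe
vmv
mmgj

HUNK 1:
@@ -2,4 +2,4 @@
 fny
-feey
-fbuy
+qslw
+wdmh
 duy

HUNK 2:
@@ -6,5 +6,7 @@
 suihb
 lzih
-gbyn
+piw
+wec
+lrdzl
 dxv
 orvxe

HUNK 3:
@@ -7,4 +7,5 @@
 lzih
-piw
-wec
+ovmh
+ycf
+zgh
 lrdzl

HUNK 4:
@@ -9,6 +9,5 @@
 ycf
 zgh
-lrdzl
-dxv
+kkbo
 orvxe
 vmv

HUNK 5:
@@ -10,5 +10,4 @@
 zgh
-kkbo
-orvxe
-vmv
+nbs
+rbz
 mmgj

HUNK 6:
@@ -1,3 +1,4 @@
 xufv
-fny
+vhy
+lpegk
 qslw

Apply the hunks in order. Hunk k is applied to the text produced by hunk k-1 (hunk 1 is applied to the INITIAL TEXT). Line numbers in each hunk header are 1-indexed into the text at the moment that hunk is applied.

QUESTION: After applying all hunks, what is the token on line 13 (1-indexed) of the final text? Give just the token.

Hunk 1: at line 2 remove [feey,fbuy] add [qslw,wdmh] -> 12 lines: xufv fny qslw wdmh duy suihb lzih gbyn dxv orvxe vmv mmgj
Hunk 2: at line 6 remove [gbyn] add [piw,wec,lrdzl] -> 14 lines: xufv fny qslw wdmh duy suihb lzih piw wec lrdzl dxv orvxe vmv mmgj
Hunk 3: at line 7 remove [piw,wec] add [ovmh,ycf,zgh] -> 15 lines: xufv fny qslw wdmh duy suihb lzih ovmh ycf zgh lrdzl dxv orvxe vmv mmgj
Hunk 4: at line 9 remove [lrdzl,dxv] add [kkbo] -> 14 lines: xufv fny qslw wdmh duy suihb lzih ovmh ycf zgh kkbo orvxe vmv mmgj
Hunk 5: at line 10 remove [kkbo,orvxe,vmv] add [nbs,rbz] -> 13 lines: xufv fny qslw wdmh duy suihb lzih ovmh ycf zgh nbs rbz mmgj
Hunk 6: at line 1 remove [fny] add [vhy,lpegk] -> 14 lines: xufv vhy lpegk qslw wdmh duy suihb lzih ovmh ycf zgh nbs rbz mmgj
Final line 13: rbz

Answer: rbz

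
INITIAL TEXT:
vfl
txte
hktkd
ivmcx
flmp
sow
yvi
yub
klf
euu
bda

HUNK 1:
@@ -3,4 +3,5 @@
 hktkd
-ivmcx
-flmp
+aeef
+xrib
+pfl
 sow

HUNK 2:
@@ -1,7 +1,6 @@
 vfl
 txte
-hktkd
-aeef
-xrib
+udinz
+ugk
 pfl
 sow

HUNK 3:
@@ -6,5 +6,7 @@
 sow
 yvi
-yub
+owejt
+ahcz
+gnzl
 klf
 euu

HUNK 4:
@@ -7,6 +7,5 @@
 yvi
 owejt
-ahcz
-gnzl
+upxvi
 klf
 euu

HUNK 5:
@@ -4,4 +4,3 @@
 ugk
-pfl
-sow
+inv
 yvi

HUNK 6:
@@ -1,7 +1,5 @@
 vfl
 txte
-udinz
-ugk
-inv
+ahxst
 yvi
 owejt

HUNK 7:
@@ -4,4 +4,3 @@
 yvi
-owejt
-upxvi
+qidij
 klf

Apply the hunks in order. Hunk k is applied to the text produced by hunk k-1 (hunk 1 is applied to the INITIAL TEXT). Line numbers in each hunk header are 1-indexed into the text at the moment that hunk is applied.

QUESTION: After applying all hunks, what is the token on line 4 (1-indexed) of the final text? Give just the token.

Answer: yvi

Derivation:
Hunk 1: at line 3 remove [ivmcx,flmp] add [aeef,xrib,pfl] -> 12 lines: vfl txte hktkd aeef xrib pfl sow yvi yub klf euu bda
Hunk 2: at line 1 remove [hktkd,aeef,xrib] add [udinz,ugk] -> 11 lines: vfl txte udinz ugk pfl sow yvi yub klf euu bda
Hunk 3: at line 6 remove [yub] add [owejt,ahcz,gnzl] -> 13 lines: vfl txte udinz ugk pfl sow yvi owejt ahcz gnzl klf euu bda
Hunk 4: at line 7 remove [ahcz,gnzl] add [upxvi] -> 12 lines: vfl txte udinz ugk pfl sow yvi owejt upxvi klf euu bda
Hunk 5: at line 4 remove [pfl,sow] add [inv] -> 11 lines: vfl txte udinz ugk inv yvi owejt upxvi klf euu bda
Hunk 6: at line 1 remove [udinz,ugk,inv] add [ahxst] -> 9 lines: vfl txte ahxst yvi owejt upxvi klf euu bda
Hunk 7: at line 4 remove [owejt,upxvi] add [qidij] -> 8 lines: vfl txte ahxst yvi qidij klf euu bda
Final line 4: yvi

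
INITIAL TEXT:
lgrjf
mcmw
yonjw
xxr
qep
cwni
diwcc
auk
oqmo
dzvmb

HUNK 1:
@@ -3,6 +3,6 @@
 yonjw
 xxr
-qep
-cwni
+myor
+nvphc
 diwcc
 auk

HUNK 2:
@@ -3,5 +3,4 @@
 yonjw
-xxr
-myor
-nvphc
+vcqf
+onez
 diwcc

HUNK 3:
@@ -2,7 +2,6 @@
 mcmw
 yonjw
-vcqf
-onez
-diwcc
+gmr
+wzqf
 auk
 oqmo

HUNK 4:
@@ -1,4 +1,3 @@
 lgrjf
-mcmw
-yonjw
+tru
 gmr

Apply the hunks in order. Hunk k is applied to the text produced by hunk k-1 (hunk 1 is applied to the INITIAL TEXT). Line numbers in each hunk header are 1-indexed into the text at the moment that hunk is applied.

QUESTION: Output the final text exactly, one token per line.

Hunk 1: at line 3 remove [qep,cwni] add [myor,nvphc] -> 10 lines: lgrjf mcmw yonjw xxr myor nvphc diwcc auk oqmo dzvmb
Hunk 2: at line 3 remove [xxr,myor,nvphc] add [vcqf,onez] -> 9 lines: lgrjf mcmw yonjw vcqf onez diwcc auk oqmo dzvmb
Hunk 3: at line 2 remove [vcqf,onez,diwcc] add [gmr,wzqf] -> 8 lines: lgrjf mcmw yonjw gmr wzqf auk oqmo dzvmb
Hunk 4: at line 1 remove [mcmw,yonjw] add [tru] -> 7 lines: lgrjf tru gmr wzqf auk oqmo dzvmb

Answer: lgrjf
tru
gmr
wzqf
auk
oqmo
dzvmb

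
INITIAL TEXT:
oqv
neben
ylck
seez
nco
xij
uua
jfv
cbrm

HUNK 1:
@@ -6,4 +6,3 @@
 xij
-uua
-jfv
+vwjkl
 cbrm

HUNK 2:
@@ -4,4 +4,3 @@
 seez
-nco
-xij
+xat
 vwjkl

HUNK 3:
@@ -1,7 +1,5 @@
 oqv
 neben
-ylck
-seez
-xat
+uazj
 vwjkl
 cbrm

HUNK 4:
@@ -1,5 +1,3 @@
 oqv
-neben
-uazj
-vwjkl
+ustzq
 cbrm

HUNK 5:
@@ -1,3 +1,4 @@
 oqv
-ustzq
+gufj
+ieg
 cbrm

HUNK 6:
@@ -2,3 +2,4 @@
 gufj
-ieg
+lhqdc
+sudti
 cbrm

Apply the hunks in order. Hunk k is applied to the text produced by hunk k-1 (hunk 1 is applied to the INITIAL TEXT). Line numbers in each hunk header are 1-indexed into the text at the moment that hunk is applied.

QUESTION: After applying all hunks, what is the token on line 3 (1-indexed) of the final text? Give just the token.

Answer: lhqdc

Derivation:
Hunk 1: at line 6 remove [uua,jfv] add [vwjkl] -> 8 lines: oqv neben ylck seez nco xij vwjkl cbrm
Hunk 2: at line 4 remove [nco,xij] add [xat] -> 7 lines: oqv neben ylck seez xat vwjkl cbrm
Hunk 3: at line 1 remove [ylck,seez,xat] add [uazj] -> 5 lines: oqv neben uazj vwjkl cbrm
Hunk 4: at line 1 remove [neben,uazj,vwjkl] add [ustzq] -> 3 lines: oqv ustzq cbrm
Hunk 5: at line 1 remove [ustzq] add [gufj,ieg] -> 4 lines: oqv gufj ieg cbrm
Hunk 6: at line 2 remove [ieg] add [lhqdc,sudti] -> 5 lines: oqv gufj lhqdc sudti cbrm
Final line 3: lhqdc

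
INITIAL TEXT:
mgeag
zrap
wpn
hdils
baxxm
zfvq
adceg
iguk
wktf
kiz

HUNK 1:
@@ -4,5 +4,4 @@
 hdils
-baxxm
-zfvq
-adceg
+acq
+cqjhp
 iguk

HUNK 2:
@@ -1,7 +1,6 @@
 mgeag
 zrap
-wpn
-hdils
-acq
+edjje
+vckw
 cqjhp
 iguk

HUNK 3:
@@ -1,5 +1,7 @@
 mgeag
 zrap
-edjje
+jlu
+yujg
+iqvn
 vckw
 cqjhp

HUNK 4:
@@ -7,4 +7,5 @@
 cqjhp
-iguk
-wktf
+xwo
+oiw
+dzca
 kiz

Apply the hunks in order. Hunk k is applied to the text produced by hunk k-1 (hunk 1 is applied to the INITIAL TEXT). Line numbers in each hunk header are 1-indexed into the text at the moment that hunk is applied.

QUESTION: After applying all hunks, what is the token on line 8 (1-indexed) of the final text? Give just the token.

Answer: xwo

Derivation:
Hunk 1: at line 4 remove [baxxm,zfvq,adceg] add [acq,cqjhp] -> 9 lines: mgeag zrap wpn hdils acq cqjhp iguk wktf kiz
Hunk 2: at line 1 remove [wpn,hdils,acq] add [edjje,vckw] -> 8 lines: mgeag zrap edjje vckw cqjhp iguk wktf kiz
Hunk 3: at line 1 remove [edjje] add [jlu,yujg,iqvn] -> 10 lines: mgeag zrap jlu yujg iqvn vckw cqjhp iguk wktf kiz
Hunk 4: at line 7 remove [iguk,wktf] add [xwo,oiw,dzca] -> 11 lines: mgeag zrap jlu yujg iqvn vckw cqjhp xwo oiw dzca kiz
Final line 8: xwo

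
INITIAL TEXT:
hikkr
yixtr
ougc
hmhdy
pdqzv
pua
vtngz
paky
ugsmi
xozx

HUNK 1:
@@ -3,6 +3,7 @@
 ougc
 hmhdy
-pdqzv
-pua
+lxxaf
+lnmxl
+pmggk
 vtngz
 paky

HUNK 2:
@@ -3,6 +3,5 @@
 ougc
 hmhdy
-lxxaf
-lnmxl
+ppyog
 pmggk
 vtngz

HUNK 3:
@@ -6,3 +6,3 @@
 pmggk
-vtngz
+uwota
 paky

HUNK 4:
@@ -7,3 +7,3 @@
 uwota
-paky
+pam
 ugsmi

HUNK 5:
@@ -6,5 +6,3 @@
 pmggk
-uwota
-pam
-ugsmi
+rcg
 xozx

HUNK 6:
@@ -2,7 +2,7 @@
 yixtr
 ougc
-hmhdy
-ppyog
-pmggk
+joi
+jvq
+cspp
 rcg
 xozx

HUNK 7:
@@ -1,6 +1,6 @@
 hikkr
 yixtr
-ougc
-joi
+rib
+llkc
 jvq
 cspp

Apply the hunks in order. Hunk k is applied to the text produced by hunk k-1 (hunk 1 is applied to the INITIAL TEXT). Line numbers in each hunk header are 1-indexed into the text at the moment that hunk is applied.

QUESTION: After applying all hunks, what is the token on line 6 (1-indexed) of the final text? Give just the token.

Answer: cspp

Derivation:
Hunk 1: at line 3 remove [pdqzv,pua] add [lxxaf,lnmxl,pmggk] -> 11 lines: hikkr yixtr ougc hmhdy lxxaf lnmxl pmggk vtngz paky ugsmi xozx
Hunk 2: at line 3 remove [lxxaf,lnmxl] add [ppyog] -> 10 lines: hikkr yixtr ougc hmhdy ppyog pmggk vtngz paky ugsmi xozx
Hunk 3: at line 6 remove [vtngz] add [uwota] -> 10 lines: hikkr yixtr ougc hmhdy ppyog pmggk uwota paky ugsmi xozx
Hunk 4: at line 7 remove [paky] add [pam] -> 10 lines: hikkr yixtr ougc hmhdy ppyog pmggk uwota pam ugsmi xozx
Hunk 5: at line 6 remove [uwota,pam,ugsmi] add [rcg] -> 8 lines: hikkr yixtr ougc hmhdy ppyog pmggk rcg xozx
Hunk 6: at line 2 remove [hmhdy,ppyog,pmggk] add [joi,jvq,cspp] -> 8 lines: hikkr yixtr ougc joi jvq cspp rcg xozx
Hunk 7: at line 1 remove [ougc,joi] add [rib,llkc] -> 8 lines: hikkr yixtr rib llkc jvq cspp rcg xozx
Final line 6: cspp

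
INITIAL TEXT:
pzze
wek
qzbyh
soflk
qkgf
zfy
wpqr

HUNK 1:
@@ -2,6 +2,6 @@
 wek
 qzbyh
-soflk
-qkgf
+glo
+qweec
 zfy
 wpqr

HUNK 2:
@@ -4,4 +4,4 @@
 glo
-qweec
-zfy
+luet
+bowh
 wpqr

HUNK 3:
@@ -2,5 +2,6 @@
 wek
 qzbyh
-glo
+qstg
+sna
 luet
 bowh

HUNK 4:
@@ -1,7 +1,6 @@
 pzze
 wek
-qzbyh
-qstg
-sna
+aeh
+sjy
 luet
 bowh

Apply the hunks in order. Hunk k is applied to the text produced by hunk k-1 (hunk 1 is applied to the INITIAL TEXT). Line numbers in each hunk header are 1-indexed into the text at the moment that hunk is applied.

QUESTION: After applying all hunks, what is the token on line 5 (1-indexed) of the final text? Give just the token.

Hunk 1: at line 2 remove [soflk,qkgf] add [glo,qweec] -> 7 lines: pzze wek qzbyh glo qweec zfy wpqr
Hunk 2: at line 4 remove [qweec,zfy] add [luet,bowh] -> 7 lines: pzze wek qzbyh glo luet bowh wpqr
Hunk 3: at line 2 remove [glo] add [qstg,sna] -> 8 lines: pzze wek qzbyh qstg sna luet bowh wpqr
Hunk 4: at line 1 remove [qzbyh,qstg,sna] add [aeh,sjy] -> 7 lines: pzze wek aeh sjy luet bowh wpqr
Final line 5: luet

Answer: luet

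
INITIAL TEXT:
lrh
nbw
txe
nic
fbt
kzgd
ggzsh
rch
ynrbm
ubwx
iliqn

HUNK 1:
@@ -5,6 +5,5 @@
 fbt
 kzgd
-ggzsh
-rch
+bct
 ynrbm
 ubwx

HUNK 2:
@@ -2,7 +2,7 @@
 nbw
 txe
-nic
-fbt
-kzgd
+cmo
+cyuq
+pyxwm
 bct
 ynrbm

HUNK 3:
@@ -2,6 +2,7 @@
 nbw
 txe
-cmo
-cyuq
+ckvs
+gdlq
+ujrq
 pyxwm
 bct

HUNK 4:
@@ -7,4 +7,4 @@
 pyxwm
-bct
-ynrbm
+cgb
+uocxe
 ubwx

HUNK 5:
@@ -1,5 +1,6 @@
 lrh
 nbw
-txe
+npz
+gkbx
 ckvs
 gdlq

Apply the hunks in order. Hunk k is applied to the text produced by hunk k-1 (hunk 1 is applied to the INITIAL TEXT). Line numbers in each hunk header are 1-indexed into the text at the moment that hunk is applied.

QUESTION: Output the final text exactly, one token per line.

Hunk 1: at line 5 remove [ggzsh,rch] add [bct] -> 10 lines: lrh nbw txe nic fbt kzgd bct ynrbm ubwx iliqn
Hunk 2: at line 2 remove [nic,fbt,kzgd] add [cmo,cyuq,pyxwm] -> 10 lines: lrh nbw txe cmo cyuq pyxwm bct ynrbm ubwx iliqn
Hunk 3: at line 2 remove [cmo,cyuq] add [ckvs,gdlq,ujrq] -> 11 lines: lrh nbw txe ckvs gdlq ujrq pyxwm bct ynrbm ubwx iliqn
Hunk 4: at line 7 remove [bct,ynrbm] add [cgb,uocxe] -> 11 lines: lrh nbw txe ckvs gdlq ujrq pyxwm cgb uocxe ubwx iliqn
Hunk 5: at line 1 remove [txe] add [npz,gkbx] -> 12 lines: lrh nbw npz gkbx ckvs gdlq ujrq pyxwm cgb uocxe ubwx iliqn

Answer: lrh
nbw
npz
gkbx
ckvs
gdlq
ujrq
pyxwm
cgb
uocxe
ubwx
iliqn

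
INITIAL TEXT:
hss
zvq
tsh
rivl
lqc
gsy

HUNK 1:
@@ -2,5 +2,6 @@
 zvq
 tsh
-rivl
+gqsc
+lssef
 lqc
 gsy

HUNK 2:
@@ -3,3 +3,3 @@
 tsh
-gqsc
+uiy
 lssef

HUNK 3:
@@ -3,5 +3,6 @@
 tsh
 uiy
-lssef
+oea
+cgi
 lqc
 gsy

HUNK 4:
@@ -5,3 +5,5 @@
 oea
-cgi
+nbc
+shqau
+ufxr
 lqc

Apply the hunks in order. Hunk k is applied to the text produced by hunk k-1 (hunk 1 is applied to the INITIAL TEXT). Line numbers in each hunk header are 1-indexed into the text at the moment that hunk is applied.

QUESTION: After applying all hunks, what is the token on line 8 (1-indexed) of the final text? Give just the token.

Hunk 1: at line 2 remove [rivl] add [gqsc,lssef] -> 7 lines: hss zvq tsh gqsc lssef lqc gsy
Hunk 2: at line 3 remove [gqsc] add [uiy] -> 7 lines: hss zvq tsh uiy lssef lqc gsy
Hunk 3: at line 3 remove [lssef] add [oea,cgi] -> 8 lines: hss zvq tsh uiy oea cgi lqc gsy
Hunk 4: at line 5 remove [cgi] add [nbc,shqau,ufxr] -> 10 lines: hss zvq tsh uiy oea nbc shqau ufxr lqc gsy
Final line 8: ufxr

Answer: ufxr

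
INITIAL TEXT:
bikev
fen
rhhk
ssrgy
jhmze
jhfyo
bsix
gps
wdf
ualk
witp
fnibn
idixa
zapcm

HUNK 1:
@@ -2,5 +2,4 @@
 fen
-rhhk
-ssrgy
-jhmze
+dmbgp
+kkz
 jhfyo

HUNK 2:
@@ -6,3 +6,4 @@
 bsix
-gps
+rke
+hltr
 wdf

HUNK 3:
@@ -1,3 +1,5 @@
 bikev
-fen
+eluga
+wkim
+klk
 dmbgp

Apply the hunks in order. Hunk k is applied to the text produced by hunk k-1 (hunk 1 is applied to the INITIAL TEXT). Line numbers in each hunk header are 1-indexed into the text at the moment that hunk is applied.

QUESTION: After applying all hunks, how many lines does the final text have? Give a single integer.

Hunk 1: at line 2 remove [rhhk,ssrgy,jhmze] add [dmbgp,kkz] -> 13 lines: bikev fen dmbgp kkz jhfyo bsix gps wdf ualk witp fnibn idixa zapcm
Hunk 2: at line 6 remove [gps] add [rke,hltr] -> 14 lines: bikev fen dmbgp kkz jhfyo bsix rke hltr wdf ualk witp fnibn idixa zapcm
Hunk 3: at line 1 remove [fen] add [eluga,wkim,klk] -> 16 lines: bikev eluga wkim klk dmbgp kkz jhfyo bsix rke hltr wdf ualk witp fnibn idixa zapcm
Final line count: 16

Answer: 16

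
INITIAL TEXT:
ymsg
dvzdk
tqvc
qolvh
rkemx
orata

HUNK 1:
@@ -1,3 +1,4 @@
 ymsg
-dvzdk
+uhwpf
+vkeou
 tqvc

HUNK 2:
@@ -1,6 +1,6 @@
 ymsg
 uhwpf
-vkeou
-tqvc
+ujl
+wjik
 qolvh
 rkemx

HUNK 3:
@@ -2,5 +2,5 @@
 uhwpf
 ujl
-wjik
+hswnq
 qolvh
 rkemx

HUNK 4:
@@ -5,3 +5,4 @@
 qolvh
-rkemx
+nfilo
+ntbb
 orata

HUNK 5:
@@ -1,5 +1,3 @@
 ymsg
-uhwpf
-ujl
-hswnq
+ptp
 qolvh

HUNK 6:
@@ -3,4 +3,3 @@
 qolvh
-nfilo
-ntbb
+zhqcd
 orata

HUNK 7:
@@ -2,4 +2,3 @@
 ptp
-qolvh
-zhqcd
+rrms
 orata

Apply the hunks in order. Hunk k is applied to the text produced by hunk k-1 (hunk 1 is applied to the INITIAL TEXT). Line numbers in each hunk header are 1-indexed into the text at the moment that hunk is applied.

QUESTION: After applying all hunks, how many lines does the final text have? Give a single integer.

Hunk 1: at line 1 remove [dvzdk] add [uhwpf,vkeou] -> 7 lines: ymsg uhwpf vkeou tqvc qolvh rkemx orata
Hunk 2: at line 1 remove [vkeou,tqvc] add [ujl,wjik] -> 7 lines: ymsg uhwpf ujl wjik qolvh rkemx orata
Hunk 3: at line 2 remove [wjik] add [hswnq] -> 7 lines: ymsg uhwpf ujl hswnq qolvh rkemx orata
Hunk 4: at line 5 remove [rkemx] add [nfilo,ntbb] -> 8 lines: ymsg uhwpf ujl hswnq qolvh nfilo ntbb orata
Hunk 5: at line 1 remove [uhwpf,ujl,hswnq] add [ptp] -> 6 lines: ymsg ptp qolvh nfilo ntbb orata
Hunk 6: at line 3 remove [nfilo,ntbb] add [zhqcd] -> 5 lines: ymsg ptp qolvh zhqcd orata
Hunk 7: at line 2 remove [qolvh,zhqcd] add [rrms] -> 4 lines: ymsg ptp rrms orata
Final line count: 4

Answer: 4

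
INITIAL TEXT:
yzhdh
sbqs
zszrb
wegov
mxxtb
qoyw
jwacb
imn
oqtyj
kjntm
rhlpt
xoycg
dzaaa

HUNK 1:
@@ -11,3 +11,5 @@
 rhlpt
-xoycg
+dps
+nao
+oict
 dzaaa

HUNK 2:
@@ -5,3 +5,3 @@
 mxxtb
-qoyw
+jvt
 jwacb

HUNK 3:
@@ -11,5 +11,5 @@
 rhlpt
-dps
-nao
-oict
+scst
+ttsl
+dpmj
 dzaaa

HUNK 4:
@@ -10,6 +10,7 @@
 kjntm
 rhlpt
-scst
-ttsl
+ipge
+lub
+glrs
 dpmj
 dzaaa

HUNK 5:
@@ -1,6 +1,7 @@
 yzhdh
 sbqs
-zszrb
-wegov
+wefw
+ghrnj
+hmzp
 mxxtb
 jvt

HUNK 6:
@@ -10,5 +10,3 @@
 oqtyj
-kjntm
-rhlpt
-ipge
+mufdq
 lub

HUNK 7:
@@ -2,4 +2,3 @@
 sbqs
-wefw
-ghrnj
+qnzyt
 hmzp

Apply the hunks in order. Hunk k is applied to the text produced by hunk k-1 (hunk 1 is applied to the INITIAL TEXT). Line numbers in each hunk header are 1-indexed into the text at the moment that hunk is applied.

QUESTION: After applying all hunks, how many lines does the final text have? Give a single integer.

Hunk 1: at line 11 remove [xoycg] add [dps,nao,oict] -> 15 lines: yzhdh sbqs zszrb wegov mxxtb qoyw jwacb imn oqtyj kjntm rhlpt dps nao oict dzaaa
Hunk 2: at line 5 remove [qoyw] add [jvt] -> 15 lines: yzhdh sbqs zszrb wegov mxxtb jvt jwacb imn oqtyj kjntm rhlpt dps nao oict dzaaa
Hunk 3: at line 11 remove [dps,nao,oict] add [scst,ttsl,dpmj] -> 15 lines: yzhdh sbqs zszrb wegov mxxtb jvt jwacb imn oqtyj kjntm rhlpt scst ttsl dpmj dzaaa
Hunk 4: at line 10 remove [scst,ttsl] add [ipge,lub,glrs] -> 16 lines: yzhdh sbqs zszrb wegov mxxtb jvt jwacb imn oqtyj kjntm rhlpt ipge lub glrs dpmj dzaaa
Hunk 5: at line 1 remove [zszrb,wegov] add [wefw,ghrnj,hmzp] -> 17 lines: yzhdh sbqs wefw ghrnj hmzp mxxtb jvt jwacb imn oqtyj kjntm rhlpt ipge lub glrs dpmj dzaaa
Hunk 6: at line 10 remove [kjntm,rhlpt,ipge] add [mufdq] -> 15 lines: yzhdh sbqs wefw ghrnj hmzp mxxtb jvt jwacb imn oqtyj mufdq lub glrs dpmj dzaaa
Hunk 7: at line 2 remove [wefw,ghrnj] add [qnzyt] -> 14 lines: yzhdh sbqs qnzyt hmzp mxxtb jvt jwacb imn oqtyj mufdq lub glrs dpmj dzaaa
Final line count: 14

Answer: 14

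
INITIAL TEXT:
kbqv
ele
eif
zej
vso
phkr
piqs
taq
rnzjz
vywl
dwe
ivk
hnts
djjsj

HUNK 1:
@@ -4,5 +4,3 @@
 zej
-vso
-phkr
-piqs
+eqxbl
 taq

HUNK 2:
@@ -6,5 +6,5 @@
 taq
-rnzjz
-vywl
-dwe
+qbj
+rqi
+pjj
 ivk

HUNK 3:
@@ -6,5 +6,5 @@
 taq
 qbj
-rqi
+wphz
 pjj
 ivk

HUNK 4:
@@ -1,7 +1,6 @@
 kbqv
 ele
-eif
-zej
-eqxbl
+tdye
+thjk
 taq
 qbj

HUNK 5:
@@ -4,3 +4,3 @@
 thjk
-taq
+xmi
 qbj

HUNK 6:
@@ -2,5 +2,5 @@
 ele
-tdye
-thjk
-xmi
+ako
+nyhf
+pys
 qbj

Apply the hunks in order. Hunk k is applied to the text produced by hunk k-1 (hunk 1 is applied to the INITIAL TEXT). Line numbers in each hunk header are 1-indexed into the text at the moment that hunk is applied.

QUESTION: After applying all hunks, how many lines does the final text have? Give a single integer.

Answer: 11

Derivation:
Hunk 1: at line 4 remove [vso,phkr,piqs] add [eqxbl] -> 12 lines: kbqv ele eif zej eqxbl taq rnzjz vywl dwe ivk hnts djjsj
Hunk 2: at line 6 remove [rnzjz,vywl,dwe] add [qbj,rqi,pjj] -> 12 lines: kbqv ele eif zej eqxbl taq qbj rqi pjj ivk hnts djjsj
Hunk 3: at line 6 remove [rqi] add [wphz] -> 12 lines: kbqv ele eif zej eqxbl taq qbj wphz pjj ivk hnts djjsj
Hunk 4: at line 1 remove [eif,zej,eqxbl] add [tdye,thjk] -> 11 lines: kbqv ele tdye thjk taq qbj wphz pjj ivk hnts djjsj
Hunk 5: at line 4 remove [taq] add [xmi] -> 11 lines: kbqv ele tdye thjk xmi qbj wphz pjj ivk hnts djjsj
Hunk 6: at line 2 remove [tdye,thjk,xmi] add [ako,nyhf,pys] -> 11 lines: kbqv ele ako nyhf pys qbj wphz pjj ivk hnts djjsj
Final line count: 11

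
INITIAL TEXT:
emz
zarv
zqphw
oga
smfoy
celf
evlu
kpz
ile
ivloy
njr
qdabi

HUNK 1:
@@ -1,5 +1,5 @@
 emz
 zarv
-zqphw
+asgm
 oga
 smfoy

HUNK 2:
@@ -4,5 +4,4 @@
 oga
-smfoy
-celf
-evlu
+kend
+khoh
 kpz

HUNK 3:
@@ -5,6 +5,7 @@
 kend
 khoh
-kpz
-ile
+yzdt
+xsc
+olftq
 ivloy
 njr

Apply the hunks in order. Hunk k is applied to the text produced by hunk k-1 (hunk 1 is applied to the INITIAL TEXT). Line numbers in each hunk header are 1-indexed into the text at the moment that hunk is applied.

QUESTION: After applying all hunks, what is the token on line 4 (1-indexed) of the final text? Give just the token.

Hunk 1: at line 1 remove [zqphw] add [asgm] -> 12 lines: emz zarv asgm oga smfoy celf evlu kpz ile ivloy njr qdabi
Hunk 2: at line 4 remove [smfoy,celf,evlu] add [kend,khoh] -> 11 lines: emz zarv asgm oga kend khoh kpz ile ivloy njr qdabi
Hunk 3: at line 5 remove [kpz,ile] add [yzdt,xsc,olftq] -> 12 lines: emz zarv asgm oga kend khoh yzdt xsc olftq ivloy njr qdabi
Final line 4: oga

Answer: oga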